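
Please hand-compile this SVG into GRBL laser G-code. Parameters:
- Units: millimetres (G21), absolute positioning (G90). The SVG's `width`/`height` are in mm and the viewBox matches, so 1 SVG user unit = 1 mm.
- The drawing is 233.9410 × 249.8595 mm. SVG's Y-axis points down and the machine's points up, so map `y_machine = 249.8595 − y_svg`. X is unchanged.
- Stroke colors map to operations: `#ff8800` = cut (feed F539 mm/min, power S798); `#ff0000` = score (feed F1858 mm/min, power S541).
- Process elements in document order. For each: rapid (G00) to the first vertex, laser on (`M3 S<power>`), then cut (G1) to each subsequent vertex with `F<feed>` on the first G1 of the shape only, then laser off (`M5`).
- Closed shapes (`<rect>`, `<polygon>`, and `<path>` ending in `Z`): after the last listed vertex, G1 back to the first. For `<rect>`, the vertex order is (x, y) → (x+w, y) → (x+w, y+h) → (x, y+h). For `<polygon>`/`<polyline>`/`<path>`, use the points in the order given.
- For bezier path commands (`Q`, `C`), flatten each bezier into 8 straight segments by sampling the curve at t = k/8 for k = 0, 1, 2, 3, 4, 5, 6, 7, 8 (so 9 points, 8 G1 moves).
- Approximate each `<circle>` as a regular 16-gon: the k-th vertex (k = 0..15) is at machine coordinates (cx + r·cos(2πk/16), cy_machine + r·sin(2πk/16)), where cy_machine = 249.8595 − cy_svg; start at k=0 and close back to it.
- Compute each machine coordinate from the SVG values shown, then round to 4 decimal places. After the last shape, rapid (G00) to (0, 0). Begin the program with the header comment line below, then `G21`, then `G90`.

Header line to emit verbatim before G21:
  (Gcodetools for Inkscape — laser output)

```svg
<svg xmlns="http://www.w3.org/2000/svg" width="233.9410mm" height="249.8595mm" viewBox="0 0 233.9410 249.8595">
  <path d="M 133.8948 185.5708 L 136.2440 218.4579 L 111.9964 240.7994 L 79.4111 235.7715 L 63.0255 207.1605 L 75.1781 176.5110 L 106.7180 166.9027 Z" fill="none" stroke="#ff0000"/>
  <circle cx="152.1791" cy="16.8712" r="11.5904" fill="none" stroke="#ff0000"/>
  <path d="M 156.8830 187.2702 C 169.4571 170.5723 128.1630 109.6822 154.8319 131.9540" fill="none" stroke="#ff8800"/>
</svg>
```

1 u = 1 mm; y_m = 249.8595 − y.

[1] `<path>` regular polygon, #ff0000→score S541 F1858: (133.8948,64.2887) → (136.2440,31.4016) → (111.9964,9.0601) → (79.4111,14.0880) → (63.0255,42.6990) → (75.1781,73.3485) → (106.7180,82.9568) → (133.8948,64.2887) (closed)

[2] `<circle>` circle, #ff0000→score S541 F1858: (163.7695,232.9883) → (162.8872,237.4238) → (160.3748,241.1840) → (156.6146,243.6964) → (152.1791,244.5787) → (147.7436,243.6964) → (143.9834,241.1840) → (141.4710,237.4238) → (140.5887,232.9883) → (141.4710,228.5528) → (143.9834,224.7926) → (147.7436,222.2802) → (152.1791,221.3979) → (156.6146,222.2802) → (160.3748,224.7926) → (162.8872,228.5528) → (163.7695,232.9883) (closed)

[3] `<path>` cubic bezier, #ff8800→cut S798 F539: (156.8830,62.5893) → (159.3112,70.6738) → (158.1169,81.4089) → (154.7279,93.3021) → (150.5719,104.8610) → (147.0766,114.5933) → (145.6697,121.0064) → (147.7789,122.6079) → (154.8319,117.9055)

(Gcodetools for Inkscape — laser output)
G21
G90
G00 X133.8948 Y64.2887
M3 S541
G1 X136.2440 Y31.4016 F1858
G1 X111.9964 Y9.0601
G1 X79.4111 Y14.0880
G1 X63.0255 Y42.6990
G1 X75.1781 Y73.3485
G1 X106.7180 Y82.9568
G1 X133.8948 Y64.2887
M5
G00 X163.7695 Y232.9883
M3 S541
G1 X162.8872 Y237.4238 F1858
G1 X160.3748 Y241.1840
G1 X156.6146 Y243.6964
G1 X152.1791 Y244.5787
G1 X147.7436 Y243.6964
G1 X143.9834 Y241.1840
G1 X141.4710 Y237.4238
G1 X140.5887 Y232.9883
G1 X141.4710 Y228.5528
G1 X143.9834 Y224.7926
G1 X147.7436 Y222.2802
G1 X152.1791 Y221.3979
G1 X156.6146 Y222.2802
G1 X160.3748 Y224.7926
G1 X162.8872 Y228.5528
G1 X163.7695 Y232.9883
M5
G00 X156.8830 Y62.5893
M3 S798
G1 X159.3112 Y70.6738 F539
G1 X158.1169 Y81.4089
G1 X154.7279 Y93.3021
G1 X150.5719 Y104.8610
G1 X147.0766 Y114.5933
G1 X145.6697 Y121.0064
G1 X147.7789 Y122.6079
G1 X154.8319 Y117.9055
M5
G00 X0.0000 Y0.0000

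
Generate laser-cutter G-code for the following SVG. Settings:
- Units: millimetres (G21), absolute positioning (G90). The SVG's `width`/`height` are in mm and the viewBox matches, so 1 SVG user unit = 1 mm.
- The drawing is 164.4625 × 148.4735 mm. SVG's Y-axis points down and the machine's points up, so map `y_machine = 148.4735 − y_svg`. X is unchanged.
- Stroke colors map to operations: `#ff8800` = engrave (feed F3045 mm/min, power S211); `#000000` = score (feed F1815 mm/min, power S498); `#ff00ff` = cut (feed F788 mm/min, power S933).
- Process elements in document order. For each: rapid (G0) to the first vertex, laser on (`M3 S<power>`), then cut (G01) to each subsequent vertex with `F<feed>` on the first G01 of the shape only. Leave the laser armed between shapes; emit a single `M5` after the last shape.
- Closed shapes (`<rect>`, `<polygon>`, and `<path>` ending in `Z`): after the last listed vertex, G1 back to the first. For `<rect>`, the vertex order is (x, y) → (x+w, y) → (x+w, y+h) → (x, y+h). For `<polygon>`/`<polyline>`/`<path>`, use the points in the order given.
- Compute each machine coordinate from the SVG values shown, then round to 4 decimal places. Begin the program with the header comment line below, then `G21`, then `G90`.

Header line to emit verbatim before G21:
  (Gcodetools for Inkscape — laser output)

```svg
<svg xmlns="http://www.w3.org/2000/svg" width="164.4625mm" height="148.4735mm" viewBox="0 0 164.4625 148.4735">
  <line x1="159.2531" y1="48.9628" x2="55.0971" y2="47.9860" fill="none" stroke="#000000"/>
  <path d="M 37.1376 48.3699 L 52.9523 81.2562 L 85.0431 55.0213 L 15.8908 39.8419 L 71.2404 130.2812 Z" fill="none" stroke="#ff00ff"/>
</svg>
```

Since the viewBox matches the mm dimensions, user units are millimetres directly. The only transform is the Y-flip y_m = 148.4735 − y_svg.

Shape 1 is a line segment drawn with `<line>`. Its stroke #000000 means score at S498, F1815. After flipping Y the toolpath is (159.2531,99.5107) → (55.0971,100.4875).

Shape 2 is a closed polygon drawn with `<path>`. Its stroke #ff00ff means cut at S933, F788. After flipping Y the toolpath is (37.1376,100.1036) → (52.9523,67.2173) → (85.0431,93.4522) → (15.8908,108.6316) → (71.2404,18.1923) → (37.1376,100.1036), returning to the start.

(Gcodetools for Inkscape — laser output)
G21
G90
G0 X159.2531 Y99.5107
M3 S498
G01 X55.0971 Y100.4875 F1815
G0 X37.1376 Y100.1036
M3 S933
G01 X52.9523 Y67.2173 F788
G01 X85.0431 Y93.4522
G01 X15.8908 Y108.6316
G01 X71.2404 Y18.1923
G01 X37.1376 Y100.1036
M5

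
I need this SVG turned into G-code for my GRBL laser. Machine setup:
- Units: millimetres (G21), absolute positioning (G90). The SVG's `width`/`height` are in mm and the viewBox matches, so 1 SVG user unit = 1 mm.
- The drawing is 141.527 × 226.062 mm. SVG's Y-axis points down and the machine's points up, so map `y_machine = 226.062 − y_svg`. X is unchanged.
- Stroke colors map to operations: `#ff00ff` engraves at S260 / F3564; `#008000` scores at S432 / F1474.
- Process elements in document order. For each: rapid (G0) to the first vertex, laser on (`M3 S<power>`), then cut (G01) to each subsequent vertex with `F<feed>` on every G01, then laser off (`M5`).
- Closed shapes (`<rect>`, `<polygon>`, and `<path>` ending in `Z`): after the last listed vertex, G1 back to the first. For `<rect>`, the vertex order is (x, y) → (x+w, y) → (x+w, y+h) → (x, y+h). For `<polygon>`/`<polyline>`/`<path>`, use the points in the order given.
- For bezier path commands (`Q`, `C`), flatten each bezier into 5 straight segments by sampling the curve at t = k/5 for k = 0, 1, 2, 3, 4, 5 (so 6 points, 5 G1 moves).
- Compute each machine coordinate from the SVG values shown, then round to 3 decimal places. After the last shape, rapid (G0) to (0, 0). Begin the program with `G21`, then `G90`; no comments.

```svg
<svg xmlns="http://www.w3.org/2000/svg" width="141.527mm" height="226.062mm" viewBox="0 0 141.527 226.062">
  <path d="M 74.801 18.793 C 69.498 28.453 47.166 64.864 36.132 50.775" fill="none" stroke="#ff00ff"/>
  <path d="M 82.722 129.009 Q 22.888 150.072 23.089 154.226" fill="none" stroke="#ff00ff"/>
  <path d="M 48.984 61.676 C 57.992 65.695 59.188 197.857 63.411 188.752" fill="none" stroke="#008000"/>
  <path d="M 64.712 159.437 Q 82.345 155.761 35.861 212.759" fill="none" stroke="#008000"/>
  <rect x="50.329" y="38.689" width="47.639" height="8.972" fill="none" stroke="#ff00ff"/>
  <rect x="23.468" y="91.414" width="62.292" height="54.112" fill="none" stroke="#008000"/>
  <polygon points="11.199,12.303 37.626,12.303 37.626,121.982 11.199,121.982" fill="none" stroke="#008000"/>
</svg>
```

G21
G90
G0 X74.801 Y207.269
M3 S260
G01 X69.802 Y198.881 F3564
G01 X62.076 Y187.781 F3564
G01 X52.983 Y177.676 F3564
G01 X43.882 Y172.276 F3564
G01 X36.132 Y175.287 F3564
M5
G0 X82.722 Y97.053
M3 S260
G01 X61.190 Y89.304 F3564
G01 X44.460 Y82.908 F3564
G01 X32.534 Y77.865 F3564
G01 X25.410 Y74.174 F3564
G01 X23.089 Y71.836 F3564
M5
G0 X48.984 Y164.386
M3 S432
G01 X53.538 Y148.753 F1474
G01 X56.738 Y115.297 F1474
G01 X59.103 Y76.950 F1474
G01 X61.154 Y46.644 F1474
G01 X63.411 Y37.310 F1474
M5
G0 X64.712 Y66.625
M3 S432
G01 X69.201 Y65.668 F1474
G01 X68.560 Y59.858 F1474
G01 X62.789 Y49.194 F1474
G01 X51.890 Y33.675 F1474
G01 X35.861 Y13.303 F1474
M5
G0 X50.329 Y187.373
M3 S260
G01 X97.968 Y187.373 F3564
G01 X97.968 Y178.401 F3564
G01 X50.329 Y178.401 F3564
G01 X50.329 Y187.373 F3564
M5
G0 X23.468 Y134.648
M3 S432
G01 X85.760 Y134.648 F1474
G01 X85.760 Y80.536 F1474
G01 X23.468 Y80.536 F1474
G01 X23.468 Y134.648 F1474
M5
G0 X11.199 Y213.759
M3 S432
G01 X37.626 Y213.759 F1474
G01 X37.626 Y104.080 F1474
G01 X11.199 Y104.080 F1474
G01 X11.199 Y213.759 F1474
M5
G0 X0.000 Y0.000

1 u = 1 mm; y_m = 226.062 − y.

[1] `<path>` cubic bezier, #ff00ff→engrave S260 F3564: (74.801,207.269) → (69.802,198.881) → (62.076,187.781) → (52.983,177.676) → (43.882,172.276) → (36.132,175.287)

[2] `<path>` quadratic bezier, #ff00ff→engrave S260 F3564: (82.722,97.053) → (61.190,89.304) → (44.460,82.908) → (32.534,77.865) → (25.410,74.174) → (23.089,71.836)

[3] `<path>` cubic bezier, #008000→score S432 F1474: (48.984,164.386) → (53.538,148.753) → (56.738,115.297) → (59.103,76.950) → (61.154,46.644) → (63.411,37.310)

[4] `<path>` quadratic bezier, #008000→score S432 F1474: (64.712,66.625) → (69.201,65.668) → (68.560,59.858) → (62.789,49.194) → (51.890,33.675) → (35.861,13.303)

[5] `<rect>` rectangle, #ff00ff→engrave S260 F3564: (50.329,187.373) → (97.968,187.373) → (97.968,178.401) → (50.329,178.401) → (50.329,187.373) (closed)

[6] `<rect>` rectangle, #008000→score S432 F1474: (23.468,134.648) → (85.760,134.648) → (85.760,80.536) → (23.468,80.536) → (23.468,134.648) (closed)

[7] `<polygon>` rectangle, #008000→score S432 F1474: (11.199,213.759) → (37.626,213.759) → (37.626,104.080) → (11.199,104.080) → (11.199,213.759) (closed)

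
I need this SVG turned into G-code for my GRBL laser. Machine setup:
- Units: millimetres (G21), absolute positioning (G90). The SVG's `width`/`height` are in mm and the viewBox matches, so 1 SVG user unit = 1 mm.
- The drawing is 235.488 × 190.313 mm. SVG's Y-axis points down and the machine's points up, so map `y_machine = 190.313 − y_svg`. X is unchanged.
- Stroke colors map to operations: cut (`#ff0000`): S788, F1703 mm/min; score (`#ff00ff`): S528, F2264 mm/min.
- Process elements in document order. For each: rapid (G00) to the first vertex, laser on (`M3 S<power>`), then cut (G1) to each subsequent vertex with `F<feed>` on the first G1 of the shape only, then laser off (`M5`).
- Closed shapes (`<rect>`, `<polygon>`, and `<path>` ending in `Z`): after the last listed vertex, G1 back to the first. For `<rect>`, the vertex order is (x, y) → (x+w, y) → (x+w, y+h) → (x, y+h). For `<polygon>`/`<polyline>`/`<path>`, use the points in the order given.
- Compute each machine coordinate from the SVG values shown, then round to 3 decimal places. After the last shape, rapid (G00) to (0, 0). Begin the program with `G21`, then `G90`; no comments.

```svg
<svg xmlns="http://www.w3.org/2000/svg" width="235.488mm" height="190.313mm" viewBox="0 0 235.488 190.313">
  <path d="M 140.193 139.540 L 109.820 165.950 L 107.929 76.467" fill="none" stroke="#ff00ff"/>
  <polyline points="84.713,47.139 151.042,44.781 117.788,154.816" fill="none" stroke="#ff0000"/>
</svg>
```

G21
G90
G00 X140.193 Y50.773
M3 S528
G1 X109.820 Y24.363 F2264
G1 X107.929 Y113.846
M5
G00 X84.713 Y143.174
M3 S788
G1 X151.042 Y145.532 F1703
G1 X117.788 Y35.497
M5
G00 X0.000 Y0.000

Since the viewBox matches the mm dimensions, user units are millimetres directly. The only transform is the Y-flip y_m = 190.313 − y_svg.

Shape 1 is a open polyline drawn with `<path>`. Its stroke #ff00ff means score at S528, F2264. After flipping Y the toolpath is (140.193,50.773) → (109.820,24.363) → (107.929,113.846).

Shape 2 is a open polyline drawn with `<polyline>`. Its stroke #ff0000 means cut at S788, F1703. After flipping Y the toolpath is (84.713,143.174) → (151.042,145.532) → (117.788,35.497).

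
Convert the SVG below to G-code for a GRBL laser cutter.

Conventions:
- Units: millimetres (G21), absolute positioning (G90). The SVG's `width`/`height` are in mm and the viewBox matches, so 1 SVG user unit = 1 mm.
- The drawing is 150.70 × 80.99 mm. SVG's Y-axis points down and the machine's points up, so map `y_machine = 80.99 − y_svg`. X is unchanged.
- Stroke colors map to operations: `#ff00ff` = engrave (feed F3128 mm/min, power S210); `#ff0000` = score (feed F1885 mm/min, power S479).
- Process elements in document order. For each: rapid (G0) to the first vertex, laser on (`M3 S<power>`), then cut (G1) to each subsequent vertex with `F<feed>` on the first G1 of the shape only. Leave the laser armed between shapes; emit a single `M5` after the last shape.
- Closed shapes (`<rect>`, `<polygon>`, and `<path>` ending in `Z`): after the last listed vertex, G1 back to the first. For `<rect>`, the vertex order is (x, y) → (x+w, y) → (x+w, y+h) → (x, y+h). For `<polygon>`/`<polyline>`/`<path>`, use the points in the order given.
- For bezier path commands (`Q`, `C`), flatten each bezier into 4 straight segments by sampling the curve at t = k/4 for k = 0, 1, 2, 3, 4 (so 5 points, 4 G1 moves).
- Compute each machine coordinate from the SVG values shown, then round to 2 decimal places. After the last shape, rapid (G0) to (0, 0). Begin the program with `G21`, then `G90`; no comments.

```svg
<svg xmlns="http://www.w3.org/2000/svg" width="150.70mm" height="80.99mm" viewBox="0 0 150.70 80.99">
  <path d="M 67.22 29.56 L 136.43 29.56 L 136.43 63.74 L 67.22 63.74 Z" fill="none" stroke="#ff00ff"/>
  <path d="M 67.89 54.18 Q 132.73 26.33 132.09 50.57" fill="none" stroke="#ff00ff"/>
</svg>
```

G21
G90
G0 X67.22 Y51.43
M3 S210
G1 X136.43 Y51.43 F3128
G1 X136.43 Y17.25
G1 X67.22 Y17.25
G1 X67.22 Y51.43
G0 X67.89 Y26.81
M3 S210
G1 X96.22 Y37.48 F3128
G1 X116.36 Y41.64
G1 X128.32 Y39.28
G1 X132.09 Y30.42
M5
G0 X0.00 Y0.00

viewBox `0 0 150.70 80.99` with mm width/height → 1 unit = 1 mm. Flip: y_m = 80.99 − y_svg.

**Shape 1** — `<path>` rectangle, stroke `#ff00ff` → engrave (S210, F3128). Machine vertices: (67.22,51.43) → (136.43,51.43) → (136.43,17.25) → (67.22,17.25) → (67.22,51.43). Closed: final G1 returns to the first vertex.

**Shape 2** — `<path>` quadratic bezier, stroke `#ff00ff` → engrave (S210, F3128). Control points (SVG): P0=(67.89,54.18), P1=(132.73,26.33), P2=(132.09,50.57); sampled at t=k/4. Machine vertices: (67.89,26.81) → (96.22,37.48) → (116.36,41.64) → (128.32,39.28) → (132.09,30.42). Open path.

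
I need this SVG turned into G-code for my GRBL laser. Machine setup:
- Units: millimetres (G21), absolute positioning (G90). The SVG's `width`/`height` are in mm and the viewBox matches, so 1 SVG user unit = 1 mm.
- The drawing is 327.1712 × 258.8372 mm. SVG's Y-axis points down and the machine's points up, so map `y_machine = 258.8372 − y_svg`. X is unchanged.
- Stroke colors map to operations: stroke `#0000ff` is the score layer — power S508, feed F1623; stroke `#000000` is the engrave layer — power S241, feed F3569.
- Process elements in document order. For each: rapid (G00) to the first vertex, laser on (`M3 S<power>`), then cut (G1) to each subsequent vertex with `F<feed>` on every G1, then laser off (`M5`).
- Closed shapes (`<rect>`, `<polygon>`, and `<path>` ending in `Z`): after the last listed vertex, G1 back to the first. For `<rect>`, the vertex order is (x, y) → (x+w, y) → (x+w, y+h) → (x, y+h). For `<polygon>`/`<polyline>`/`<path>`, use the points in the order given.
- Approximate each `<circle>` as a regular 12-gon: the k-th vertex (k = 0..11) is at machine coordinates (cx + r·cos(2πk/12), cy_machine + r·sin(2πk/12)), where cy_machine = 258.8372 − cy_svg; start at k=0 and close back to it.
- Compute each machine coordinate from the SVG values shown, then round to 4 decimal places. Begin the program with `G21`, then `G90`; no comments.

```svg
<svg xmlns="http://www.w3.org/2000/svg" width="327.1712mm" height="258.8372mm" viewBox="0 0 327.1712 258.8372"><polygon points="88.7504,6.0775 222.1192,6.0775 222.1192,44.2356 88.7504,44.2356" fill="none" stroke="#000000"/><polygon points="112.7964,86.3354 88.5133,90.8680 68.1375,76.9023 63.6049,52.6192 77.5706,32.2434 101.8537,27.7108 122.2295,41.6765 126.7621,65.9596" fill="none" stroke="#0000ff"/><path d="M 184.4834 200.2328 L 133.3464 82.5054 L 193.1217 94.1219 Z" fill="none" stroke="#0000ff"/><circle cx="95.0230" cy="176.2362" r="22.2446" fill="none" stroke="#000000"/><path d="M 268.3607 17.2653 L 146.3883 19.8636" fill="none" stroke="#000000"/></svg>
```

Since the viewBox matches the mm dimensions, user units are millimetres directly. The only transform is the Y-flip y_m = 258.8372 − y_svg.

Shape 1 is a rectangle drawn with `<polygon>`. Its stroke #000000 means engrave at S241, F3569. After flipping Y the toolpath is (88.7504,252.7597) → (222.1192,252.7597) → (222.1192,214.6016) → (88.7504,214.6016) → (88.7504,252.7597), returning to the start.

Shape 2 is a regular polygon drawn with `<polygon>`. Its stroke #0000ff means score at S508, F1623. After flipping Y the toolpath is (112.7964,172.5018) → (88.5133,167.9692) → (68.1375,181.9349) → (63.6049,206.2180) → (77.5706,226.5938) → (101.8537,231.1264) → (122.2295,217.1607) → (126.7621,192.8776) → (112.7964,172.5018), returning to the start.

Shape 3 is a closed polygon drawn with `<path>`. Its stroke #0000ff means score at S508, F1623. After flipping Y the toolpath is (184.4834,58.6044) → (133.3464,176.3318) → (193.1217,164.7153) → (184.4834,58.6044), returning to the start.

Shape 4 is a circle drawn with `<circle>`. Its stroke #000000 means engrave at S241, F3569. After flipping Y the toolpath is (117.2676,82.6010) → (114.2874,93.7233) → (106.1453,101.8654) → (95.0230,104.8456) → (83.9007,101.8654) → (75.7586,93.7233) → (72.7784,82.6010) → (75.7586,71.4787) → (83.9007,63.3366) → (95.0230,60.3564) → (106.1453,63.3366) → (114.2874,71.4787) → (117.2676,82.6010), returning to the start.

Shape 5 is a line segment drawn with `<path>`. Its stroke #000000 means engrave at S241, F3569. After flipping Y the toolpath is (268.3607,241.5719) → (146.3883,238.9736).

G21
G90
G00 X88.7504 Y252.7597
M3 S241
G1 X222.1192 Y252.7597 F3569
G1 X222.1192 Y214.6016 F3569
G1 X88.7504 Y214.6016 F3569
G1 X88.7504 Y252.7597 F3569
M5
G00 X112.7964 Y172.5018
M3 S508
G1 X88.5133 Y167.9692 F1623
G1 X68.1375 Y181.9349 F1623
G1 X63.6049 Y206.2180 F1623
G1 X77.5706 Y226.5938 F1623
G1 X101.8537 Y231.1264 F1623
G1 X122.2295 Y217.1607 F1623
G1 X126.7621 Y192.8776 F1623
G1 X112.7964 Y172.5018 F1623
M5
G00 X184.4834 Y58.6044
M3 S508
G1 X133.3464 Y176.3318 F1623
G1 X193.1217 Y164.7153 F1623
G1 X184.4834 Y58.6044 F1623
M5
G00 X117.2676 Y82.6010
M3 S241
G1 X114.2874 Y93.7233 F3569
G1 X106.1453 Y101.8654 F3569
G1 X95.0230 Y104.8456 F3569
G1 X83.9007 Y101.8654 F3569
G1 X75.7586 Y93.7233 F3569
G1 X72.7784 Y82.6010 F3569
G1 X75.7586 Y71.4787 F3569
G1 X83.9007 Y63.3366 F3569
G1 X95.0230 Y60.3564 F3569
G1 X106.1453 Y63.3366 F3569
G1 X114.2874 Y71.4787 F3569
G1 X117.2676 Y82.6010 F3569
M5
G00 X268.3607 Y241.5719
M3 S241
G1 X146.3883 Y238.9736 F3569
M5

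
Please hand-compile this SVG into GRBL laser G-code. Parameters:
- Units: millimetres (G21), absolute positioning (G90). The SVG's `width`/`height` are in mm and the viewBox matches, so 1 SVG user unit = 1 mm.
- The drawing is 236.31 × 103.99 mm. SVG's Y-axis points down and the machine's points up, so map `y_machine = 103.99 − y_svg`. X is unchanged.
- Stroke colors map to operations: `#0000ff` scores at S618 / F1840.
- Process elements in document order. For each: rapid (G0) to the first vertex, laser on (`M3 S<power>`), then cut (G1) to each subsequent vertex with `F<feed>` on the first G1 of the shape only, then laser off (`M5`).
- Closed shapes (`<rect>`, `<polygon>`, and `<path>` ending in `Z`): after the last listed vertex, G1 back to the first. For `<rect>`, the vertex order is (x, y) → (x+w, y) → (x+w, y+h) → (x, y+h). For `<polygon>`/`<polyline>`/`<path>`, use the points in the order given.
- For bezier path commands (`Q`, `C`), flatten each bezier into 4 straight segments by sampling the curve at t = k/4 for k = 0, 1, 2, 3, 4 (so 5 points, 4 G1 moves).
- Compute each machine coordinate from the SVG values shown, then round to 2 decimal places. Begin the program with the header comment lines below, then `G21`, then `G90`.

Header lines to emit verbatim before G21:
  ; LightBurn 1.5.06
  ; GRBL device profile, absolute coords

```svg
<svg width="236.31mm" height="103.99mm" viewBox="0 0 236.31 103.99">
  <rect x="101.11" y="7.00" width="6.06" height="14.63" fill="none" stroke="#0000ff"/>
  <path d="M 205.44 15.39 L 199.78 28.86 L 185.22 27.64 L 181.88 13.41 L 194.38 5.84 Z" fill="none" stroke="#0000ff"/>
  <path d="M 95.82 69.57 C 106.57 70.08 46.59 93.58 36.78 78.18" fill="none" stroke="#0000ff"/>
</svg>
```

; LightBurn 1.5.06
; GRBL device profile, absolute coords
G21
G90
G0 X101.11 Y96.99
M3 S618
G1 X107.17 Y96.99 F1840
G1 X107.17 Y82.36
G1 X101.11 Y82.36
G1 X101.11 Y96.99
M5
G0 X205.44 Y88.60
M3 S618
G1 X199.78 Y75.13 F1840
G1 X185.22 Y76.35
G1 X181.88 Y90.58
G1 X194.38 Y98.15
G1 X205.44 Y88.60
M5
G0 X95.82 Y34.42
M3 S618
G1 X92.51 Y30.69 F1840
G1 X74.01 Y24.15
G1 X51.66 Y20.59
G1 X36.78 Y25.81
M5

viewBox `0 0 236.31 103.99` with mm width/height → 1 unit = 1 mm. Flip: y_m = 103.99 − y_svg.

**Shape 1** — `<rect>` rectangle, stroke `#0000ff` → score (S618, F1840). Machine vertices: (101.11,96.99) → (107.17,96.99) → (107.17,82.36) → (101.11,82.36) → (101.11,96.99). Closed: final G1 returns to the first vertex.

**Shape 2** — `<path>` regular polygon, stroke `#0000ff` → score (S618, F1840). Machine vertices: (205.44,88.60) → (199.78,75.13) → (185.22,76.35) → (181.88,90.58) → (194.38,98.15) → (205.44,88.60). Closed: final G1 returns to the first vertex.

**Shape 3** — `<path>` cubic bezier, stroke `#0000ff` → score (S618, F1840). Control points (SVG): P0=(95.82,69.57), P1=(106.57,70.08), P2=(46.59,93.58), P3=(36.78,78.18); sampled at t=k/4. Machine vertices: (95.82,34.42) → (92.51,30.69) → (74.01,24.15) → (51.66,20.59) → (36.78,25.81). Open path.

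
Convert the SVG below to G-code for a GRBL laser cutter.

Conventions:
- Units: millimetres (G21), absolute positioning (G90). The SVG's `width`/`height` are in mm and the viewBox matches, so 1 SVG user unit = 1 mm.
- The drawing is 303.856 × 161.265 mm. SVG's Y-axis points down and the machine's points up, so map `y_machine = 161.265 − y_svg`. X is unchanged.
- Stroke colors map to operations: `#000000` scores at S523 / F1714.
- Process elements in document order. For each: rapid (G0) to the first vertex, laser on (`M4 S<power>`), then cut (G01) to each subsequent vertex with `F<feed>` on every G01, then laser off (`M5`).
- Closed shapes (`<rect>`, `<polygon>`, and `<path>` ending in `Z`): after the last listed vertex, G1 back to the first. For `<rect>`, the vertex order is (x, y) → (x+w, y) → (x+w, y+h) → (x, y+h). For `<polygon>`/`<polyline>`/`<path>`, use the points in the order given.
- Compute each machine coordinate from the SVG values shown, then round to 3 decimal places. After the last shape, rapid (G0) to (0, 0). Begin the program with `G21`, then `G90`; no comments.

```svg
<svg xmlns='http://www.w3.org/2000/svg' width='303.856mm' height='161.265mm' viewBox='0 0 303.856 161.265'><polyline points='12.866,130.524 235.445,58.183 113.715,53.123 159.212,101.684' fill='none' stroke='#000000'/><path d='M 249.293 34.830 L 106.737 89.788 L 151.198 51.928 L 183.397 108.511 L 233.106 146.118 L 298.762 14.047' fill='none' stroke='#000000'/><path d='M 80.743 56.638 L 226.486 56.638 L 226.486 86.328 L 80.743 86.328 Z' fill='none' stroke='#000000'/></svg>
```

G21
G90
G0 X12.866 Y30.741
M4 S523
G01 X235.445 Y103.082 F1714
G01 X113.715 Y108.142 F1714
G01 X159.212 Y59.581 F1714
M5
G0 X249.293 Y126.435
M4 S523
G01 X106.737 Y71.477 F1714
G01 X151.198 Y109.337 F1714
G01 X183.397 Y52.754 F1714
G01 X233.106 Y15.147 F1714
G01 X298.762 Y147.218 F1714
M5
G0 X80.743 Y104.627
M4 S523
G01 X226.486 Y104.627 F1714
G01 X226.486 Y74.937 F1714
G01 X80.743 Y74.937 F1714
G01 X80.743 Y104.627 F1714
M5
G0 X0.000 Y0.000

viewBox `0 0 303.856 161.265` with mm width/height → 1 unit = 1 mm. Flip: y_m = 161.265 − y_svg.

**Shape 1** — `<polyline>` open polyline, stroke `#000000` → score (S523, F1714). Machine vertices: (12.866,30.741) → (235.445,103.082) → (113.715,108.142) → (159.212,59.581). Open path.

**Shape 2** — `<path>` open polyline, stroke `#000000` → score (S523, F1714). Machine vertices: (249.293,126.435) → (106.737,71.477) → (151.198,109.337) → (183.397,52.754) → (233.106,15.147) → (298.762,147.218). Open path.

**Shape 3** — `<path>` rectangle, stroke `#000000` → score (S523, F1714). Machine vertices: (80.743,104.627) → (226.486,104.627) → (226.486,74.937) → (80.743,74.937) → (80.743,104.627). Closed: final G1 returns to the first vertex.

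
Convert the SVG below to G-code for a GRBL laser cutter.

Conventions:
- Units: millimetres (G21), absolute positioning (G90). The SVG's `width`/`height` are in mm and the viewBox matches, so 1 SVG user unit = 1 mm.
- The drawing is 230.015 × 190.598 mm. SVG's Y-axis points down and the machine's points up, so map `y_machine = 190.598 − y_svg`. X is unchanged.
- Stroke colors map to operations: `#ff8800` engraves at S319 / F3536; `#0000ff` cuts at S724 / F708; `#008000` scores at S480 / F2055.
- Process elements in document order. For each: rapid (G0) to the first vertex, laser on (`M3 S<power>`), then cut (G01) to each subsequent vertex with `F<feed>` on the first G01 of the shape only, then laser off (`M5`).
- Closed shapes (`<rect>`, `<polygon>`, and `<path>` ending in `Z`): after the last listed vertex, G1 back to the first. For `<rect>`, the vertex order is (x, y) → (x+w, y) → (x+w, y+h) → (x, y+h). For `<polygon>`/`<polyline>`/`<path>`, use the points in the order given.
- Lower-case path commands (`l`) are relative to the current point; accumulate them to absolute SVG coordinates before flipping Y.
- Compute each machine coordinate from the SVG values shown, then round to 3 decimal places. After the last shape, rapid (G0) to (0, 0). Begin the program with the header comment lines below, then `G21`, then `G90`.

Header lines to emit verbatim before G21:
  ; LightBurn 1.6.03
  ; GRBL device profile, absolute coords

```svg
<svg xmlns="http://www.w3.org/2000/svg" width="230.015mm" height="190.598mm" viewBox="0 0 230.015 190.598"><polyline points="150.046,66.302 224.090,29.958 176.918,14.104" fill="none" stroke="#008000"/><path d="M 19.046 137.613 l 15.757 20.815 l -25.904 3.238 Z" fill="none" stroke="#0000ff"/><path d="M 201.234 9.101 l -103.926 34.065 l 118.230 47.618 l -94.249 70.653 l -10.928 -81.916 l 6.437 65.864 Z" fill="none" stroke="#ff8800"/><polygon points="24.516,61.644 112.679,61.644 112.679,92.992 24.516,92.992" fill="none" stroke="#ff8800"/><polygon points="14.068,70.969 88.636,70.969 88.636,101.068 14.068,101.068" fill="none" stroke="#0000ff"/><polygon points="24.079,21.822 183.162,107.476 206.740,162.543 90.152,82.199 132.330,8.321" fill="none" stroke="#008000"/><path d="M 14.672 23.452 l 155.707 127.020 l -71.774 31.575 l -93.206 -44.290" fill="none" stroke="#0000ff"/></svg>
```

Since the viewBox matches the mm dimensions, user units are millimetres directly. The only transform is the Y-flip y_m = 190.598 − y_svg.

Shape 1 is a open polyline drawn with `<polyline>`. Its stroke #008000 means score at S480, F2055. After flipping Y the toolpath is (150.046,124.296) → (224.090,160.640) → (176.918,176.494).

Shape 2 is a regular polygon drawn with `<path>`. Its stroke #0000ff means cut at S724, F708. After flipping Y the toolpath is (19.046,52.985) → (34.803,32.170) → (8.899,28.932) → (19.046,52.985), returning to the start.

Shape 3 is a closed polygon drawn with `<path>`. Its stroke #ff8800 means engrave at S319, F3536. After flipping Y the toolpath is (201.234,181.497) → (97.308,147.432) → (215.538,99.814) → (121.289,29.161) → (110.361,111.077) → (116.798,45.213) → (201.234,181.497), returning to the start.

Shape 4 is a rectangle drawn with `<polygon>`. Its stroke #ff8800 means engrave at S319, F3536. After flipping Y the toolpath is (24.516,128.954) → (112.679,128.954) → (112.679,97.606) → (24.516,97.606) → (24.516,128.954), returning to the start.

Shape 5 is a rectangle drawn with `<polygon>`. Its stroke #0000ff means cut at S724, F708. After flipping Y the toolpath is (14.068,119.629) → (88.636,119.629) → (88.636,89.530) → (14.068,89.530) → (14.068,119.629), returning to the start.

Shape 6 is a closed polygon drawn with `<polygon>`. Its stroke #008000 means score at S480, F2055. After flipping Y the toolpath is (24.079,168.776) → (183.162,83.122) → (206.740,28.055) → (90.152,108.399) → (132.330,182.277) → (24.079,168.776), returning to the start.

Shape 7 is a open polyline drawn with `<path>`. Its stroke #0000ff means cut at S724, F708. After flipping Y the toolpath is (14.672,167.146) → (170.379,40.126) → (98.605,8.551) → (5.399,52.841).

; LightBurn 1.6.03
; GRBL device profile, absolute coords
G21
G90
G0 X150.046 Y124.296
M3 S480
G01 X224.090 Y160.640 F2055
G01 X176.918 Y176.494
M5
G0 X19.046 Y52.985
M3 S724
G01 X34.803 Y32.170 F708
G01 X8.899 Y28.932
G01 X19.046 Y52.985
M5
G0 X201.234 Y181.497
M3 S319
G01 X97.308 Y147.432 F3536
G01 X215.538 Y99.814
G01 X121.289 Y29.161
G01 X110.361 Y111.077
G01 X116.798 Y45.213
G01 X201.234 Y181.497
M5
G0 X24.516 Y128.954
M3 S319
G01 X112.679 Y128.954 F3536
G01 X112.679 Y97.606
G01 X24.516 Y97.606
G01 X24.516 Y128.954
M5
G0 X14.068 Y119.629
M3 S724
G01 X88.636 Y119.629 F708
G01 X88.636 Y89.530
G01 X14.068 Y89.530
G01 X14.068 Y119.629
M5
G0 X24.079 Y168.776
M3 S480
G01 X183.162 Y83.122 F2055
G01 X206.740 Y28.055
G01 X90.152 Y108.399
G01 X132.330 Y182.277
G01 X24.079 Y168.776
M5
G0 X14.672 Y167.146
M3 S724
G01 X170.379 Y40.126 F708
G01 X98.605 Y8.551
G01 X5.399 Y52.841
M5
G0 X0.000 Y0.000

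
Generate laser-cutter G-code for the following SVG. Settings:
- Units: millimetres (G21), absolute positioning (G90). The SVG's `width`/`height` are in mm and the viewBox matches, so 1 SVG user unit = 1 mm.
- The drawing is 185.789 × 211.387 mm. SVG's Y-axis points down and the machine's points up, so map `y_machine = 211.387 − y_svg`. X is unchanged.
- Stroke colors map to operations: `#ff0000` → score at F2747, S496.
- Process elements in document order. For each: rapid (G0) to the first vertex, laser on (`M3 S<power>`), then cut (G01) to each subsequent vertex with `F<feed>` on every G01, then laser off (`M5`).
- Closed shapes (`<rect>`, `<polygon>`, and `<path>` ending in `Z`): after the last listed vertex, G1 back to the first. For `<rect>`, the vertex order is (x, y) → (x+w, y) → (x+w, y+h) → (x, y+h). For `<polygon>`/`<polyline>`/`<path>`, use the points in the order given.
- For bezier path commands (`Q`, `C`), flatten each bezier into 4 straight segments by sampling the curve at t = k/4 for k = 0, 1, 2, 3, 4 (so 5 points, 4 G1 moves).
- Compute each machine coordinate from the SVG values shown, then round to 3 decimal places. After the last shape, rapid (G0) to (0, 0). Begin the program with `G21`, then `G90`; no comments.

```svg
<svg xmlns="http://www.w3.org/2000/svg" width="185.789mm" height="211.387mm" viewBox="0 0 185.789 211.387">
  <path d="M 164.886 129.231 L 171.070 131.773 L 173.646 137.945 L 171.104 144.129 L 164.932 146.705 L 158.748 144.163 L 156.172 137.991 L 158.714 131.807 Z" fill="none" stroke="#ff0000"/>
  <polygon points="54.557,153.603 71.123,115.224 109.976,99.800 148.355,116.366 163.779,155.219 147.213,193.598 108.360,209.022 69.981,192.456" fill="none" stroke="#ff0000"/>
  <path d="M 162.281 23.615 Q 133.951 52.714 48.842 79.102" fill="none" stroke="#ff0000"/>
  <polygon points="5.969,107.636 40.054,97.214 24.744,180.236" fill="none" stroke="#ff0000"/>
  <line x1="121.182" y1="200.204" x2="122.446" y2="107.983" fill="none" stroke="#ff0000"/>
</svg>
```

1 u = 1 mm; y_m = 211.387 − y.

[1] `<path>` regular polygon, #ff0000→score S496 F2747: (164.886,82.156) → (171.070,79.614) → (173.646,73.442) → (171.104,67.258) → (164.932,64.682) → (158.748,67.224) → (156.172,73.396) → (158.714,79.580) → (164.886,82.156) (closed)

[2] `<polygon>` regular polygon, #ff0000→score S496 F2747: (54.557,57.784) → (71.123,96.163) → (109.976,111.587) → (148.355,95.021) → (163.779,56.168) → (147.213,17.789) → (108.360,2.365) → (69.981,18.931) → (54.557,57.784) (closed)

[3] `<path>` quadratic bezier, #ff0000→score S496 F2747: (162.281,187.772) → (144.567,173.392) → (119.756,159.351) → (87.848,145.648) → (48.842,132.285)

[4] `<polygon>` closed polygon, #ff0000→score S496 F2747: (5.969,103.751) → (40.054,114.173) → (24.744,31.151) → (5.969,103.751) (closed)

[5] `<line>` line segment, #ff0000→score S496 F2747: (121.182,11.183) → (122.446,103.404)

G21
G90
G0 X164.886 Y82.156
M3 S496
G01 X171.070 Y79.614 F2747
G01 X173.646 Y73.442 F2747
G01 X171.104 Y67.258 F2747
G01 X164.932 Y64.682 F2747
G01 X158.748 Y67.224 F2747
G01 X156.172 Y73.396 F2747
G01 X158.714 Y79.580 F2747
G01 X164.886 Y82.156 F2747
M5
G0 X54.557 Y57.784
M3 S496
G01 X71.123 Y96.163 F2747
G01 X109.976 Y111.587 F2747
G01 X148.355 Y95.021 F2747
G01 X163.779 Y56.168 F2747
G01 X147.213 Y17.789 F2747
G01 X108.360 Y2.365 F2747
G01 X69.981 Y18.931 F2747
G01 X54.557 Y57.784 F2747
M5
G0 X162.281 Y187.772
M3 S496
G01 X144.567 Y173.392 F2747
G01 X119.756 Y159.351 F2747
G01 X87.848 Y145.648 F2747
G01 X48.842 Y132.285 F2747
M5
G0 X5.969 Y103.751
M3 S496
G01 X40.054 Y114.173 F2747
G01 X24.744 Y31.151 F2747
G01 X5.969 Y103.751 F2747
M5
G0 X121.182 Y11.183
M3 S496
G01 X122.446 Y103.404 F2747
M5
G0 X0.000 Y0.000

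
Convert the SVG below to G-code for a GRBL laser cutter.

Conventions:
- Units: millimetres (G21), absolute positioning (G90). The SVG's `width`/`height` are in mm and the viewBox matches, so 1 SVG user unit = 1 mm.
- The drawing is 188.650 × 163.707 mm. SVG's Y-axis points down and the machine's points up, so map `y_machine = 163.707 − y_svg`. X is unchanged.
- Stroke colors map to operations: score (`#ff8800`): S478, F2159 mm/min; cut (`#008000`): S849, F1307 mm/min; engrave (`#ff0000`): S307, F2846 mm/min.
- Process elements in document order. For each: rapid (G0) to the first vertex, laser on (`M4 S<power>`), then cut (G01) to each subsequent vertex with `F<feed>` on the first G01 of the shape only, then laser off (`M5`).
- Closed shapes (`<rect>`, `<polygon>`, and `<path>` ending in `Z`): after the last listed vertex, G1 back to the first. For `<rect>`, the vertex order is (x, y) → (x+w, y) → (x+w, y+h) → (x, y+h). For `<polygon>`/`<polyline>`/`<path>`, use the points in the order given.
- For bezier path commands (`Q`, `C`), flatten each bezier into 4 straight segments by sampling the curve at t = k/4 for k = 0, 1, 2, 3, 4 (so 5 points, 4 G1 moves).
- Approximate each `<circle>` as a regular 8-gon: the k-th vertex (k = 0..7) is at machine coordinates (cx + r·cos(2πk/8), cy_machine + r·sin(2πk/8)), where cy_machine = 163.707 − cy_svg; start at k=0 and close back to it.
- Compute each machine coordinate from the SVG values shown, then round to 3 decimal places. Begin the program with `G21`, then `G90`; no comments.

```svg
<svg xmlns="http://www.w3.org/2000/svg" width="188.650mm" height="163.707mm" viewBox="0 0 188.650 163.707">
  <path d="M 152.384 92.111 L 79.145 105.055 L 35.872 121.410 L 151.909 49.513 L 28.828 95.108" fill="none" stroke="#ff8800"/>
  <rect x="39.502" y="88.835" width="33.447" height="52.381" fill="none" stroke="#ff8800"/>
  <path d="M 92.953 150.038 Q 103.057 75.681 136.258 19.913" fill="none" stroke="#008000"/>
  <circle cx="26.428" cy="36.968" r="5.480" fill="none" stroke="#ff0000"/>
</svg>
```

1 u = 1 mm; y_m = 163.707 − y.

[1] `<path>` open polyline, #ff8800→score S478 F2159: (152.384,71.596) → (79.145,58.652) → (35.872,42.297) → (151.909,114.194) → (28.828,68.599)

[2] `<rect>` rectangle, #ff8800→score S478 F2159: (39.502,74.872) → (72.949,74.872) → (72.949,22.491) → (39.502,22.491) → (39.502,74.872) (closed)

[3] `<path>` quadratic bezier, #008000→cut S849 F1307: (92.953,13.669) → (99.449,49.686) → (108.831,83.379) → (121.101,114.748) → (136.258,143.794)

[4] `<circle>` circle, #ff0000→engrave S307 F2846: (31.908,126.739) → (30.303,130.614) → (26.428,132.219) → (22.553,130.614) → (20.948,126.739) → (22.553,122.864) → (26.428,121.259) → (30.303,122.864) → (31.908,126.739) (closed)

G21
G90
G0 X152.384 Y71.596
M4 S478
G01 X79.145 Y58.652 F2159
G01 X35.872 Y42.297
G01 X151.909 Y114.194
G01 X28.828 Y68.599
M5
G0 X39.502 Y74.872
M4 S478
G01 X72.949 Y74.872 F2159
G01 X72.949 Y22.491
G01 X39.502 Y22.491
G01 X39.502 Y74.872
M5
G0 X92.953 Y13.669
M4 S849
G01 X99.449 Y49.686 F1307
G01 X108.831 Y83.379
G01 X121.101 Y114.748
G01 X136.258 Y143.794
M5
G0 X31.908 Y126.739
M4 S307
G01 X30.303 Y130.614 F2846
G01 X26.428 Y132.219
G01 X22.553 Y130.614
G01 X20.948 Y126.739
G01 X22.553 Y122.864
G01 X26.428 Y121.259
G01 X30.303 Y122.864
G01 X31.908 Y126.739
M5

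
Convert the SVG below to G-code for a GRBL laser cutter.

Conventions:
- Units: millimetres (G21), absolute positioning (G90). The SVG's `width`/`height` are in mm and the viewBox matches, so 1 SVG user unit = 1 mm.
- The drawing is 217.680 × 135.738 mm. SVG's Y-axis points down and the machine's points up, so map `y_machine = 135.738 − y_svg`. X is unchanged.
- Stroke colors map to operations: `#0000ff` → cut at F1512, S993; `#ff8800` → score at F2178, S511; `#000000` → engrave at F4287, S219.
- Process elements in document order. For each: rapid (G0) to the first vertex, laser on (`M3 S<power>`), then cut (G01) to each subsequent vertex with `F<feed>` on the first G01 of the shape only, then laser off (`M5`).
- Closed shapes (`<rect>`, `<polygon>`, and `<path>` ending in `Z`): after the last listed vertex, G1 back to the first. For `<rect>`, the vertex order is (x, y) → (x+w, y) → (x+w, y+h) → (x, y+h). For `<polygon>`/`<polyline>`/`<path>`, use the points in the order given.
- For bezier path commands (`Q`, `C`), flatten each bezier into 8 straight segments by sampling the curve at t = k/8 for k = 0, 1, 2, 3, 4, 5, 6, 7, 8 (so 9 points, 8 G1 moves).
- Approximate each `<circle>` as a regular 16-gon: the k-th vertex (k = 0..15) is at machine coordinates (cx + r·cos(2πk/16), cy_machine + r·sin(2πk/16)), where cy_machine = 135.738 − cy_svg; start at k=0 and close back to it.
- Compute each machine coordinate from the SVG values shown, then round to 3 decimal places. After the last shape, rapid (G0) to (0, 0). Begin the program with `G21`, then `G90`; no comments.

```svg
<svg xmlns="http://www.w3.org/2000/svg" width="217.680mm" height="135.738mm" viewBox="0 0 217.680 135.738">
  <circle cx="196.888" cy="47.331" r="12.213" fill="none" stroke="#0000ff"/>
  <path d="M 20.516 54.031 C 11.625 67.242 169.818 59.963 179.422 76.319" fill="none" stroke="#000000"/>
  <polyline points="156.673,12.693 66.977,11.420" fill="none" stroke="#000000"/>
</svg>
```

G21
G90
G0 X209.101 Y88.407
M3 S993
G01 X208.171 Y93.081 F1512
G01 X205.524 Y97.043
G01 X201.562 Y99.690
G01 X196.888 Y100.620
G01 X192.214 Y99.690
G01 X188.252 Y97.043
G01 X185.605 Y93.081
G01 X184.675 Y88.407
G01 X185.605 Y83.733
G01 X188.252 Y79.771
G01 X192.214 Y77.124
G01 X196.888 Y76.194
G01 X201.562 Y77.124
G01 X205.524 Y79.771
G01 X208.171 Y83.733
G01 X209.101 Y88.407
M5
G0 X20.516 Y81.707
M3 S219
G01 X24.397 Y77.627 F4287
G01 X40.244 Y74.951
G01 X64.355 Y73.162
G01 X93.033 Y71.742
G01 X122.578 Y70.175
G01 X149.291 Y67.944
G01 X169.472 Y64.531
G01 X179.422 Y59.419
M5
G0 X156.673 Y123.045
M3 S219
G01 X66.977 Y124.318 F4287
M5
G0 X0.000 Y0.000

viewBox `0 0 217.680 135.738` with mm width/height → 1 unit = 1 mm. Flip: y_m = 135.738 − y_svg.

**Shape 1** — `<circle>` circle, stroke `#0000ff` → cut (S993, F1512). Machine vertices: (209.101,88.407) → (208.171,93.081) → (205.524,97.043) → (201.562,99.690) → (196.888,100.620) → (192.214,99.690) → (188.252,97.043) → (185.605,93.081) → (184.675,88.407) → (185.605,83.733) → (188.252,79.771) → (192.214,77.124) → (196.888,76.194) → (201.562,77.124) → (205.524,79.771) → (208.171,83.733) → (209.101,88.407). Closed: final G1 returns to the first vertex.

**Shape 2** — `<path>` cubic bezier, stroke `#000000` → engrave (S219, F4287). Control points (SVG): P0=(20.516,54.031), P1=(11.625,67.242), P2=(169.818,59.963), P3=(179.422,76.319); sampled at t=k/8. Machine vertices: (20.516,81.707) → (24.397,77.627) → (40.244,74.951) → (64.355,73.162) → (93.033,71.742) → (122.578,70.175) → (149.291,67.944) → (169.472,64.531) → (179.422,59.419). Open path.

**Shape 3** — `<polyline>` line segment, stroke `#000000` → engrave (S219, F4287). Machine vertices: (156.673,123.045) → (66.977,124.318). Open path.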